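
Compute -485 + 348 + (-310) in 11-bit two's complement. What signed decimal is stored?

-485 + 348 = -137 (11101110111)
-137 + (-310) = -447 (11001000001)

-447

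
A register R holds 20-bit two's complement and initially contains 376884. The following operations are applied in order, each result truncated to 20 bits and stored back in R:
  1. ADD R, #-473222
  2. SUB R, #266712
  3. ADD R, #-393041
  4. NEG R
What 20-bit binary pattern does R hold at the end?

10111000100101111011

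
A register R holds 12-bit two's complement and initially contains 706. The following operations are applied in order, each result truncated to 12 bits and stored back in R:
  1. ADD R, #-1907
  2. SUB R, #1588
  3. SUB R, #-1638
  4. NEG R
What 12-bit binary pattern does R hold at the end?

010001111111

Start: R = 706 = 001011000010.
R = 706 + (-1907) = -1201 = 101101001111
R = -1201 − 1588 = -2789; wraps to 1307 = 010100011011
R = 1307 − (-1638) = 2945; wraps to -1151 = 101110000001
R = −(-1151) = 1151 = 010001111111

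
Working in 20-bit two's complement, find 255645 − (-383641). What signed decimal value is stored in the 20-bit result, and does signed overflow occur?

-409290; overflow

255645 → 00111110011010011101
-383641 → 10100010010101100111
Subtract via negate-and-add: invert 10100010010101100111 + 1 = 01011101101010011001 (i.e. 383641).
  00111110011010011101
+ 01011101101010011001
= 10011100000100110110
Result 10011100000100110110: MSB = 1 → 639286 − 1048576 = -409290.
Both addends (after negating the subtrahend) are non-negative but the stored result is negative: signed overflow. The true value 255645 − (-383641) = 639286 lies outside [-524288, 524287].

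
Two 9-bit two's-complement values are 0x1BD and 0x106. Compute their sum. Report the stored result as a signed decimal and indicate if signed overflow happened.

195; overflow

0x1BD = 110111101 = -67 (signed)
0x106 = 100000110 = -250 (signed)
  110111101
+ 100000110
= 011000011  (discard carry-out 1)
Result 011000011: MSB = 0 → value 195.
Both addends are negative but the stored result is non-negative: signed overflow. The true value -67 + (-250) = -317 lies outside [-256, 255].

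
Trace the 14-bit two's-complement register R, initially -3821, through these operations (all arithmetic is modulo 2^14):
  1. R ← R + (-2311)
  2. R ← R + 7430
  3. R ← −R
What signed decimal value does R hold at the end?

-1298

Start: R = -3821 = 11000100010011.
R = -3821 + (-2311) = -6132 = 10100000001100
R = -6132 + 7430 = 1298 = 00010100010010
R = −(1298) = -1298 = 11101011101110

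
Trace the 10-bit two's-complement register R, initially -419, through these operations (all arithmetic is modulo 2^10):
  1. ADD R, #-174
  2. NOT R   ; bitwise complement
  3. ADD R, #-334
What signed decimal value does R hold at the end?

258

Start: R = -419 = 1001011101.
R = -419 + (-174) = -593; wraps to 431 = 0110101111
R = NOT 0110101111 = 1001010000 = -432
R = -432 + (-334) = -766; wraps to 258 = 0100000010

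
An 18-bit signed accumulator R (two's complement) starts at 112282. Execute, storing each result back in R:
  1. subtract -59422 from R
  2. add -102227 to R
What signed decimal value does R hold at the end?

69477

Start: R = 112282 = 011011011010011010.
R = 112282 − (-59422) = 171704; wraps to -90440 = 101001111010111000
R = -90440 + (-102227) = -192667; wraps to 69477 = 010000111101100101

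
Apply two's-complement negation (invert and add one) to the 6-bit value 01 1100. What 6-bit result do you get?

100100

Invert: 100011. Add 1: 100100.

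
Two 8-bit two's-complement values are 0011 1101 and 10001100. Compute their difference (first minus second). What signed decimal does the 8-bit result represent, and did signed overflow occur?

0011 1101 → 00111101 = 61 (signed)
10001100 = -116 (signed)
Subtract via negate-and-add: invert 10001100 + 1 = 01110100 (i.e. 116).
  00111101
+ 01110100
= 10110001
Result 10110001: MSB = 1 → 177 − 256 = -79.
Both addends (after negating the subtrahend) are non-negative but the stored result is negative: signed overflow. The true value 61 − (-116) = 177 lies outside [-128, 127].

-79; overflow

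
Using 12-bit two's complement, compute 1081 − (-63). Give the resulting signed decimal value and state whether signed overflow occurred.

1144; no overflow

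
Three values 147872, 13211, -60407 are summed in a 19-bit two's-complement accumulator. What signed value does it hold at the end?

100676

147872 + 13211 = 161083 (0100111010100111011)
161083 + (-60407) = 100676 (0011000100101000100)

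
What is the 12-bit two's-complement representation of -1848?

100011001000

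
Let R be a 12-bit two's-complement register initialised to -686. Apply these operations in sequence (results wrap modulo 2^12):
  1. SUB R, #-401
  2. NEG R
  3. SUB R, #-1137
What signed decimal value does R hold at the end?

1422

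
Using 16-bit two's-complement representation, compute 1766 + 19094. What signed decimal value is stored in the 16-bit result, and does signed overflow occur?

20860; no overflow

1766 → 0000011011100110
19094 → 0100101010010110
  0000011011100110
+ 0100101010010110
= 0101000101111100
Result 0101000101111100: MSB = 0 → value 20860.
Both addends are non-negative and so is the stored result: no signed overflow.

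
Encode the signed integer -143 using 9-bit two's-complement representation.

101110001

|-143| = 143 = 010001111 in 9 bits.
Invert the bits: 101110000. Add 1: 101110001.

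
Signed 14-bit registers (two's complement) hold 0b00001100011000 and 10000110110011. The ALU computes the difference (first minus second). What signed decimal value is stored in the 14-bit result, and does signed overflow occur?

-7835; overflow

0b00001100011000 → 00001100011000 = 792 (signed)
10000110110011 = -7757 (signed)
Subtract via negate-and-add: invert 10000110110011 + 1 = 01111001001101 (i.e. 7757).
  00001100011000
+ 01111001001101
= 10000101100101
Result 10000101100101: MSB = 1 → 8549 − 16384 = -7835.
Both addends (after negating the subtrahend) are non-negative but the stored result is negative: signed overflow. The true value 792 − (-7757) = 8549 lies outside [-8192, 8191].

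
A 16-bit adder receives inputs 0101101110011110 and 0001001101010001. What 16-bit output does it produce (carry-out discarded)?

0110111011101111

  0101101110011110
+ 0001001101010001
= 0110111011101111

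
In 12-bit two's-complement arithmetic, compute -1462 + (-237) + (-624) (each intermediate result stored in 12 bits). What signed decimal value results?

1773

-1462 + (-237) = -1699 (100101011101)
-1699 + (-624) = -2323 → wraps to 1773 (011011101101)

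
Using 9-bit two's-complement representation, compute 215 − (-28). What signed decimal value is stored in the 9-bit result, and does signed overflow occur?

215 → 011010111
-28 → 111100100
Subtract via negate-and-add: invert 111100100 + 1 = 000011100 (i.e. 28).
  011010111
+ 000011100
= 011110011
Result 011110011: MSB = 0 → value 243.
Both addends (after negating the subtrahend) are non-negative and so is the stored result: no signed overflow.

243; no overflow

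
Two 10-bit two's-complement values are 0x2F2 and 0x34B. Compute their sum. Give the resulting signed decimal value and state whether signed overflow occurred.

-451; no overflow

0x2F2 = 1011110010 = -270 (signed)
0x34B = 1101001011 = -181 (signed)
  1011110010
+ 1101001011
= 1000111101  (discard carry-out 1)
Result 1000111101: MSB = 1 → 573 − 1024 = -451.
Both addends are negative and so is the stored result: no signed overflow.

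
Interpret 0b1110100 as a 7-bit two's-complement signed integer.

MSB is 1, so the value is negative.
Invert: 0001011. Add 1: 0001100 = 12. So the value is −12.

-12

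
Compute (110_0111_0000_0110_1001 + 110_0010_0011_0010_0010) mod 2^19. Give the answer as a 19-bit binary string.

1001001001110001011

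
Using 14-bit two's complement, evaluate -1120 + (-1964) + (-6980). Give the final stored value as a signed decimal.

6320

-1120 + (-1964) = -3084 (11001111110100)
-3084 + (-6980) = -10064 → wraps to 6320 (01100010110000)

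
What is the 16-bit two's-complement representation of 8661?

8661 is non-negative, so write it directly in 16 bits: 0010000111010101.

0010000111010101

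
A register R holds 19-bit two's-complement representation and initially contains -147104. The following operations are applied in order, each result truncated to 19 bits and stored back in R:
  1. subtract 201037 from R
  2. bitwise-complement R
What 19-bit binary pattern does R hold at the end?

Start: R = -147104 = 1011100000101100000.
R = -147104 − 201037 = -348141; wraps to 176147 = 0101011000000010011
R = NOT 0101011000000010011 = 1010100111111101100 = -176148

1010100111111101100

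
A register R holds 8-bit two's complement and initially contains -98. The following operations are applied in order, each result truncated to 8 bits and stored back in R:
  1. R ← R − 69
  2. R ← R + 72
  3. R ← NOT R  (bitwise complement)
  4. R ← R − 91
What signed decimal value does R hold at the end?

3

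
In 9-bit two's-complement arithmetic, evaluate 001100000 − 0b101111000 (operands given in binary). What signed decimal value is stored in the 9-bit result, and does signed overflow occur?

232; no overflow

001100000 = 96 (signed)
0b101111000 → 101111000 = -136 (signed)
Subtract via negate-and-add: invert 101111000 + 1 = 010001000 (i.e. 136).
  001100000
+ 010001000
= 011101000
Result 011101000: MSB = 0 → value 232.
Both addends (after negating the subtrahend) are non-negative and so is the stored result: no signed overflow.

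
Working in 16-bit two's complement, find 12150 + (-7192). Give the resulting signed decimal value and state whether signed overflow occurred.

4958; no overflow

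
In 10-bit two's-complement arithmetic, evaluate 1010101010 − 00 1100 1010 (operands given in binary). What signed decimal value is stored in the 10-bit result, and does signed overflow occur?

480; overflow

1010101010 = -342 (signed)
00 1100 1010 → 0011001010 = 202 (signed)
Subtract via negate-and-add: invert 0011001010 + 1 = 1100110110 (i.e. -202).
  1010101010
+ 1100110110
= 0111100000  (discard carry-out 1)
Result 0111100000: MSB = 0 → value 480.
Both addends (after negating the subtrahend) are negative but the stored result is non-negative: signed overflow. The true value -342 − 202 = -544 lies outside [-512, 511].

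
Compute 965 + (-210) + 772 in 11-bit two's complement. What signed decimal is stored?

965 + (-210) = 755 (01011110011)
755 + 772 = 1527 → wraps to -521 (10111110111)

-521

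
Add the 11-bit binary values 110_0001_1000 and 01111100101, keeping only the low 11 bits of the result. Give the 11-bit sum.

00111111101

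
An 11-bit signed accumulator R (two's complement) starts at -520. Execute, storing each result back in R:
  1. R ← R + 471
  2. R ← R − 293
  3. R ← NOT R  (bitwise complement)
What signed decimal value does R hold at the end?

341

Start: R = -520 = 10111111000.
R = -520 + 471 = -49 = 11111001111
R = -49 − 293 = -342 = 11010101010
R = NOT 11010101010 = 00101010101 = 341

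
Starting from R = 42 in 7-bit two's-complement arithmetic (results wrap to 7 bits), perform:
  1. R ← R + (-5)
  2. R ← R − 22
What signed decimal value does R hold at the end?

Start: R = 42 = 0101010.
R = 42 + (-5) = 37 = 0100101
R = 37 − 22 = 15 = 0001111

15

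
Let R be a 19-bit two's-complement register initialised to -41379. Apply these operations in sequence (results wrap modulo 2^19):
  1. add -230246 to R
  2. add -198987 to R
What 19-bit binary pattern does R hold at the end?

0001101000110101100

Start: R = -41379 = 1110101111001011101.
R = -41379 + (-230246) = -271625; wraps to 252663 = 0111101101011110111
R = 252663 + (-198987) = 53676 = 0001101000110101100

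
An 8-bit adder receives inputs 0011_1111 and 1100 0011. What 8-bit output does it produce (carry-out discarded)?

00000010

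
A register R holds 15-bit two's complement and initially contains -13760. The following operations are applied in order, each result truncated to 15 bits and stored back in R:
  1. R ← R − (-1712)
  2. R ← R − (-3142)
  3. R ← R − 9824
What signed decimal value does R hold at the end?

Start: R = -13760 = 100101001000000.
R = -13760 − (-1712) = -12048 = 101000011110000
R = -12048 − (-3142) = -8906 = 101110100110110
R = -8906 − 9824 = -18730; wraps to 14038 = 011011011010110

14038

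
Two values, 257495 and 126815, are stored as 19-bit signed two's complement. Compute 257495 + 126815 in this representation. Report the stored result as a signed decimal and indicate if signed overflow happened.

-139978; overflow

257495 → 0111110110111010111
126815 → 0011110111101011111
  0111110110111010111
+ 0011110111101011111
= 1011101110100110110
Result 1011101110100110110: MSB = 1 → 384310 − 524288 = -139978.
Both addends are non-negative but the stored result is negative: signed overflow. The true value 257495 + 126815 = 384310 lies outside [-262144, 262143].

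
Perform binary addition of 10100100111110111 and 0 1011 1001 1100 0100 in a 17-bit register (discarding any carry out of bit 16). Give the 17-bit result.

  10100100111110111
+ 01011100111000100
= 00000001110111011  (discard carry-out 1)

00000001110111011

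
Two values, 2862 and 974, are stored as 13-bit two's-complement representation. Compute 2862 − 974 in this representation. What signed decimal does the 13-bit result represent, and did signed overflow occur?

2862 → 0101100101110
974 → 0001111001110
Subtract via negate-and-add: invert 0001111001110 + 1 = 1110000110010 (i.e. -974).
  0101100101110
+ 1110000110010
= 0011101100000  (discard carry-out 1)
Result 0011101100000: MSB = 0 → value 1888.
Addends (after negating the subtrahend) have opposite signs, so signed overflow cannot occur.

1888; no overflow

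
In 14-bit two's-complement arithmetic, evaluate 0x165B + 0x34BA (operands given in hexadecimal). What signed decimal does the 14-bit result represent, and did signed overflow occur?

2837; no overflow

0x165B = 01011001011011 = 5723 (signed)
0x34BA = 11010010111010 = -2886 (signed)
  01011001011011
+ 11010010111010
= 00101100010101  (discard carry-out 1)
Result 00101100010101: MSB = 0 → value 2837.
Addends have opposite signs, so signed overflow cannot occur.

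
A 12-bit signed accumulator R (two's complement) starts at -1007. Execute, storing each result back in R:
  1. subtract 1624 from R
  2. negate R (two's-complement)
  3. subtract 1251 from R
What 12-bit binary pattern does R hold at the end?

010101100100

Start: R = -1007 = 110000010001.
R = -1007 − 1624 = -2631; wraps to 1465 = 010110111001
R = −(1465) = -1465 = 101001000111
R = -1465 − 1251 = -2716; wraps to 1380 = 010101100100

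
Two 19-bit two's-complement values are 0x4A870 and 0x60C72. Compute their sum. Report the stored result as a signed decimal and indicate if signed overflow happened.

177378; overflow

0x4A870 = 1001010100001110000 = -219024 (signed)
0x60C72 = 1100000110001110010 = -127886 (signed)
  1001010100001110000
+ 1100000110001110010
= 0101011010011100010  (discard carry-out 1)
Result 0101011010011100010: MSB = 0 → value 177378.
Both addends are negative but the stored result is non-negative: signed overflow. The true value -219024 + (-127886) = -346910 lies outside [-262144, 262143].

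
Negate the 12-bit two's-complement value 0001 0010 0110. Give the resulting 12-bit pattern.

Invert: 111011011001. Add 1: 111011011010.
Check: 000100100110 = 294, 111011011010 = -294.

111011011010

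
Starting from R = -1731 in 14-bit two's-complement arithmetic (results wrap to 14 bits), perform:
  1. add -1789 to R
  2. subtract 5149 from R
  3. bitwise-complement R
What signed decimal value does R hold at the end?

Start: R = -1731 = 11100100111101.
R = -1731 + (-1789) = -3520 = 11001001000000
R = -3520 − 5149 = -8669; wraps to 7715 = 01111000100011
R = NOT 01111000100011 = 10000111011100 = -7716

-7716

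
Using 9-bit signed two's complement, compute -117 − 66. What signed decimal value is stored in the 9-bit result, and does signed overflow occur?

-117 → 110001011
66 → 001000010
Subtract via negate-and-add: invert 001000010 + 1 = 110111110 (i.e. -66).
  110001011
+ 110111110
= 101001001  (discard carry-out 1)
Result 101001001: MSB = 1 → 329 − 512 = -183.
Both addends (after negating the subtrahend) are negative and so is the stored result: no signed overflow.

-183; no overflow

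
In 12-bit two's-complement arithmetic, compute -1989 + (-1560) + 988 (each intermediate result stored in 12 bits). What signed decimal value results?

1535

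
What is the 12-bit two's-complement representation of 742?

742 is non-negative, so write it directly in 12 bits: 001011100110.

001011100110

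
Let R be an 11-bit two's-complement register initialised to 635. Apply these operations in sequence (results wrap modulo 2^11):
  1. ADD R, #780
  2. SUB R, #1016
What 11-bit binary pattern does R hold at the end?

00110001111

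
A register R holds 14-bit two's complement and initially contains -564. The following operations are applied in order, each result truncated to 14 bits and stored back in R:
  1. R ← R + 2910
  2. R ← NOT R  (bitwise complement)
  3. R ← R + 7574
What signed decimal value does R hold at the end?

Start: R = -564 = 11110111001100.
R = -564 + 2910 = 2346 = 00100100101010
R = NOT 00100100101010 = 11011011010101 = -2347
R = -2347 + 7574 = 5227 = 01010001101011

5227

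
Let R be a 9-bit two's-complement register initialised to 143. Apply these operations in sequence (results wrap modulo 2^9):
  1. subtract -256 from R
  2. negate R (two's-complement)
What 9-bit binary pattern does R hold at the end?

001110001

Start: R = 143 = 010001111.
R = 143 − (-256) = 399; wraps to -113 = 110001111
R = −(-113) = 113 = 001110001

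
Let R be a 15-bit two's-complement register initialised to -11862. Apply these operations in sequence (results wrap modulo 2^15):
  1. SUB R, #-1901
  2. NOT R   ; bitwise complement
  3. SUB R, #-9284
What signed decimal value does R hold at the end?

-13524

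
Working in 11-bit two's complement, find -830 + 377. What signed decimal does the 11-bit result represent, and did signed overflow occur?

-830 → 10011000010
377 → 00101111001
  10011000010
+ 00101111001
= 11000111011
Result 11000111011: MSB = 1 → 1595 − 2048 = -453.
Addends have opposite signs, so signed overflow cannot occur.

-453; no overflow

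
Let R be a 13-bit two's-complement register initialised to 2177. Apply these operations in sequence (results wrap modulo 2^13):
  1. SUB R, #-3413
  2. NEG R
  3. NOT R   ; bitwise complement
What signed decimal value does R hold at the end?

-2603

Start: R = 2177 = 0100010000001.
R = 2177 − (-3413) = 5590; wraps to -2602 = 1010111010110
R = −(-2602) = 2602 = 0101000101010
R = NOT 0101000101010 = 1010111010101 = -2603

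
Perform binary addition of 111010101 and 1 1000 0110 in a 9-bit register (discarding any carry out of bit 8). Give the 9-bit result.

  111010101
+ 110000110
= 101011011  (discard carry-out 1)

101011011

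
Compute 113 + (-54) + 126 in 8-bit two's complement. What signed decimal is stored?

-71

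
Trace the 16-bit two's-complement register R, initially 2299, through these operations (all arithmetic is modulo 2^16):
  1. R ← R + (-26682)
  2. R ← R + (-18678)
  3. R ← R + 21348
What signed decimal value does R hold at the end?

-21713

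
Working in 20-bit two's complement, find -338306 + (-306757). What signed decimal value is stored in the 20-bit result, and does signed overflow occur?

-338306 → 10101101011001111110
-306757 → 10110101000110111011
  10101101011001111110
+ 10110101000110111011
= 01100010100000111001  (discard carry-out 1)
Result 01100010100000111001: MSB = 0 → value 403513.
Both addends are negative but the stored result is non-negative: signed overflow. The true value -338306 + (-306757) = -645063 lies outside [-524288, 524287].

403513; overflow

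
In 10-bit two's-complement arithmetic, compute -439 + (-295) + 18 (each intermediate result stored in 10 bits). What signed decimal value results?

308

-439 + (-295) = -734 → wraps to 290 (0100100010)
290 + 18 = 308 (0100110100)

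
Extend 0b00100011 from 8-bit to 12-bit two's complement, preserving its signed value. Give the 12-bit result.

000000100011

MSB of 00100011 is 0; replicate it into the new high bits.
0000|00100011 → 000000100011 (still 35).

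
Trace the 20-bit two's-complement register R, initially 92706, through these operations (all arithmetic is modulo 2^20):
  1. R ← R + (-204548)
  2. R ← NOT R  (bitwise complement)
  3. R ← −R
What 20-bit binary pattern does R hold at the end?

11100100101100011111

Start: R = 92706 = 00010110101000100010.
R = 92706 + (-204548) = -111842 = 11100100101100011110
R = NOT 11100100101100011110 = 00011011010011100001 = 111841
R = −(111841) = -111841 = 11100100101100011111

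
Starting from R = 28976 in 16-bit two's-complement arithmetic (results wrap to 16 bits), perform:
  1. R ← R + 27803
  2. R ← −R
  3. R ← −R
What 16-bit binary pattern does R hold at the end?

Start: R = 28976 = 0111000100110000.
R = 28976 + 27803 = 56779; wraps to -8757 = 1101110111001011
R = −(-8757) = 8757 = 0010001000110101
R = −(8757) = -8757 = 1101110111001011

1101110111001011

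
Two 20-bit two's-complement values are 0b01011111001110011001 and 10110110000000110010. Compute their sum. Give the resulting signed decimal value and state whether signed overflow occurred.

86987; no overflow

0b01011111001110011001 → 01011111001110011001 = 390041 (signed)
10110110000000110010 = -303054 (signed)
  01011111001110011001
+ 10110110000000110010
= 00010101001111001011  (discard carry-out 1)
Result 00010101001111001011: MSB = 0 → value 86987.
Addends have opposite signs, so signed overflow cannot occur.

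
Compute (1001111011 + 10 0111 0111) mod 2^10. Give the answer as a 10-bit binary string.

0011110010

  1001111011
+ 1001110111
= 0011110010  (discard carry-out 1)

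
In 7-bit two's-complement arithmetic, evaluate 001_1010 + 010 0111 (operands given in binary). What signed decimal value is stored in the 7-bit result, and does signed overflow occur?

-63; overflow

001_1010 → 0011010 = 26 (signed)
010 0111 → 0100111 = 39 (signed)
  0011010
+ 0100111
= 1000001
Result 1000001: MSB = 1 → 65 − 128 = -63.
Both addends are non-negative but the stored result is negative: signed overflow. The true value 26 + 39 = 65 lies outside [-64, 63].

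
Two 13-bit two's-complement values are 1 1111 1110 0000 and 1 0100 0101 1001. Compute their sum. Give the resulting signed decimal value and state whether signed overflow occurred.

-3015; no overflow

1 1111 1110 0000 → 1111111100000 = -32 (signed)
1 0100 0101 1001 → 1010001011001 = -2983 (signed)
  1111111100000
+ 1010001011001
= 1010000111001  (discard carry-out 1)
Result 1010000111001: MSB = 1 → 5177 − 8192 = -3015.
Both addends are negative and so is the stored result: no signed overflow.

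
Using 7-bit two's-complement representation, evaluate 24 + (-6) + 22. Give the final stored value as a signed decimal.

40

24 + (-6) = 18 (0010010)
18 + 22 = 40 (0101000)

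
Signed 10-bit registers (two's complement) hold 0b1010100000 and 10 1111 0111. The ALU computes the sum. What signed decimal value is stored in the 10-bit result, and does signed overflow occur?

0b1010100000 → 1010100000 = -352 (signed)
10 1111 0111 → 1011110111 = -265 (signed)
  1010100000
+ 1011110111
= 0110010111  (discard carry-out 1)
Result 0110010111: MSB = 0 → value 407.
Both addends are negative but the stored result is non-negative: signed overflow. The true value -352 + (-265) = -617 lies outside [-512, 511].

407; overflow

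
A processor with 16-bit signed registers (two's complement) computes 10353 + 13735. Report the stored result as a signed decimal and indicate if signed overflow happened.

24088; no overflow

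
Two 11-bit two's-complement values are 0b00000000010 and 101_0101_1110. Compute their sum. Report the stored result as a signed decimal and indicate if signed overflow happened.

-672; no overflow

0b00000000010 → 00000000010 = 2 (signed)
101_0101_1110 → 10101011110 = -674 (signed)
  00000000010
+ 10101011110
= 10101100000
Result 10101100000: MSB = 1 → 1376 − 2048 = -672.
Addends have opposite signs, so signed overflow cannot occur.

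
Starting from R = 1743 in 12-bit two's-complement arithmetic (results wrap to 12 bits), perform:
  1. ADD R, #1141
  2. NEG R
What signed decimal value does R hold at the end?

1212

Start: R = 1743 = 011011001111.
R = 1743 + 1141 = 2884; wraps to -1212 = 101101000100
R = −(-1212) = 1212 = 010010111100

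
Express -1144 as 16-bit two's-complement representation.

1111101110001000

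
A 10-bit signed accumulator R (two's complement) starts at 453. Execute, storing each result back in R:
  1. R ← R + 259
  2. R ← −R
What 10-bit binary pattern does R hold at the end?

Start: R = 453 = 0111000101.
R = 453 + 259 = 712; wraps to -312 = 1011001000
R = −(-312) = 312 = 0100111000

0100111000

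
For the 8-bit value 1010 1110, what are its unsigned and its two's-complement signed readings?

unsigned = 174, signed = -82

Unsigned: 10101110 = 174.
Signed: MSB=1 → 174 − 256 = -82.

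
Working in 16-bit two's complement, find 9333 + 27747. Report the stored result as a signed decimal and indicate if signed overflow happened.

-28456; overflow

9333 → 0010010001110101
27747 → 0110110001100011
  0010010001110101
+ 0110110001100011
= 1001000011011000
Result 1001000011011000: MSB = 1 → 37080 − 65536 = -28456.
Both addends are non-negative but the stored result is negative: signed overflow. The true value 9333 + 27747 = 37080 lies outside [-32768, 32767].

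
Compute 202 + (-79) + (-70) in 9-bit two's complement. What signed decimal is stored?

53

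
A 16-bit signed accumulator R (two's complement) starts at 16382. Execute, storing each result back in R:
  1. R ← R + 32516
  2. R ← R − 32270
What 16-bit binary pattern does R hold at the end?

Start: R = 16382 = 0011111111111110.
R = 16382 + 32516 = 48898; wraps to -16638 = 1011111100000010
R = -16638 − 32270 = -48908; wraps to 16628 = 0100000011110100

0100000011110100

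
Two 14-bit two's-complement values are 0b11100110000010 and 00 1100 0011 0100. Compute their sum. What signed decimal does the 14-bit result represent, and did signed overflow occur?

0b11100110000010 → 11100110000010 = -1662 (signed)
00 1100 0011 0100 → 00110000110100 = 3124 (signed)
  11100110000010
+ 00110000110100
= 00010110110110  (discard carry-out 1)
Result 00010110110110: MSB = 0 → value 1462.
Addends have opposite signs, so signed overflow cannot occur.

1462; no overflow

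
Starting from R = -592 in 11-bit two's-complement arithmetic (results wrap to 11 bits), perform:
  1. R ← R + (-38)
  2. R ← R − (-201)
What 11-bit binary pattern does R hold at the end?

11001010011

Start: R = -592 = 10110110000.
R = -592 + (-38) = -630 = 10110001010
R = -630 − (-201) = -429 = 11001010011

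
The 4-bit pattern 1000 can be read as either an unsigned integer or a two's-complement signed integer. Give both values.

unsigned = 8, signed = -8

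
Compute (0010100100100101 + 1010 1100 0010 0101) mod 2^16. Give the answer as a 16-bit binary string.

1101010101001010

  0010100100100101
+ 1010110000100101
= 1101010101001010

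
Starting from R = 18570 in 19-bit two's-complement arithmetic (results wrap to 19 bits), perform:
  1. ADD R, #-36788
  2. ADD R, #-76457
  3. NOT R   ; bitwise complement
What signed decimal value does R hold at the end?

94674

Start: R = 18570 = 0000100100010001010.
R = 18570 + (-36788) = -18218 = 1111011100011010110
R = -18218 + (-76457) = -94675 = 1101000111000101101
R = NOT 1101000111000101101 = 0010111000111010010 = 94674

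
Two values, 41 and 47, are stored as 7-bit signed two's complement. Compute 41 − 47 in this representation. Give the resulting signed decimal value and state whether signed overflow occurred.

-6; no overflow

41 → 0101001
47 → 0101111
Subtract via negate-and-add: invert 0101111 + 1 = 1010001 (i.e. -47).
  0101001
+ 1010001
= 1111010
Result 1111010: MSB = 1 → 122 − 128 = -6.
Addends (after negating the subtrahend) have opposite signs, so signed overflow cannot occur.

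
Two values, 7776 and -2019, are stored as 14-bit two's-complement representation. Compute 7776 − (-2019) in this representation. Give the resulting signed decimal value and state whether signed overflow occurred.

7776 → 01111001100000
-2019 → 11100000011101
Subtract via negate-and-add: invert 11100000011101 + 1 = 00011111100011 (i.e. 2019).
  01111001100000
+ 00011111100011
= 10011001000011
Result 10011001000011: MSB = 1 → 9795 − 16384 = -6589.
Both addends (after negating the subtrahend) are non-negative but the stored result is negative: signed overflow. The true value 7776 − (-2019) = 9795 lies outside [-8192, 8191].

-6589; overflow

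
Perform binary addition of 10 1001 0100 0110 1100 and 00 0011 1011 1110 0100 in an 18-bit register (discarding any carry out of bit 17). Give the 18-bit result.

  101001010001101100
+ 000011101111100100
= 101101000001010000

101101000001010000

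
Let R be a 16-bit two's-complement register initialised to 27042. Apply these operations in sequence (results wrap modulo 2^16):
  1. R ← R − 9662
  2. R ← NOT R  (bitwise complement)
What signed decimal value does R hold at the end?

-17381

Start: R = 27042 = 0110100110100010.
R = 27042 − 9662 = 17380 = 0100001111100100
R = NOT 0100001111100100 = 1011110000011011 = -17381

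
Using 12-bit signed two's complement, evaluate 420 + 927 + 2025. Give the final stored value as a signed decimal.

420 + 927 = 1347 (010101000011)
1347 + 2025 = 3372 → wraps to -724 (110100101100)

-724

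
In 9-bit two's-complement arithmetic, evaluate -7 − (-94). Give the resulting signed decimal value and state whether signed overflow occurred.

87; no overflow

-7 → 111111001
-94 → 110100010
Subtract via negate-and-add: invert 110100010 + 1 = 001011110 (i.e. 94).
  111111001
+ 001011110
= 001010111  (discard carry-out 1)
Result 001010111: MSB = 0 → value 87.
Addends (after negating the subtrahend) have opposite signs, so signed overflow cannot occur.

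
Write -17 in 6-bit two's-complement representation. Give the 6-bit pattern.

101111

|-17| = 17 = 010001 in 6 bits.
Invert the bits: 101110. Add 1: 101111.
Check: 101111 reads as 47 − 64 = -17.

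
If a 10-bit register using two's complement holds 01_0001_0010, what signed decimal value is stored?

MSB is 0, so the value is non-negative: 0100010010 = 274.

274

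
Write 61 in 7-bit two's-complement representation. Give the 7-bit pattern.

0111101

61 is non-negative, so write it directly in 7 bits: 0111101.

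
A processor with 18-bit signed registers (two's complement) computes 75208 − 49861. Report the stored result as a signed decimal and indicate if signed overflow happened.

75208 → 010010010111001000
49861 → 001100001011000101
Subtract via negate-and-add: invert 001100001011000101 + 1 = 110011110100111011 (i.e. -49861).
  010010010111001000
+ 110011110100111011
= 000110001100000011  (discard carry-out 1)
Result 000110001100000011: MSB = 0 → value 25347.
Addends (after negating the subtrahend) have opposite signs, so signed overflow cannot occur.

25347; no overflow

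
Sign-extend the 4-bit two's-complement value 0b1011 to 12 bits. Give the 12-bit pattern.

111111111011

MSB of 1011 is 1; replicate it into the new high bits.
11111111|1011 → 111111111011 (still -5).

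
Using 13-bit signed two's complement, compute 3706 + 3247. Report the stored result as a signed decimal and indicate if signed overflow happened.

3706 → 0111001111010
3247 → 0110010101111
  0111001111010
+ 0110010101111
= 1101100101001
Result 1101100101001: MSB = 1 → 6953 − 8192 = -1239.
Both addends are non-negative but the stored result is negative: signed overflow. The true value 3706 + 3247 = 6953 lies outside [-4096, 4095].

-1239; overflow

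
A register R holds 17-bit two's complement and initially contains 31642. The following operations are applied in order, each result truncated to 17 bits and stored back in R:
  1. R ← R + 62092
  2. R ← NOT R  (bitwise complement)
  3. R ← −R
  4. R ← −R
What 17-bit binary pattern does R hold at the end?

01001000111011001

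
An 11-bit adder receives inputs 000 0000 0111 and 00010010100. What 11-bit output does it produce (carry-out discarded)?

00010011011

  00000000111
+ 00010010100
= 00010011011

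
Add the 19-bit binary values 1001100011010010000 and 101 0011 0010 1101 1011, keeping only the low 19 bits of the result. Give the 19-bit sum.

0011111100101101011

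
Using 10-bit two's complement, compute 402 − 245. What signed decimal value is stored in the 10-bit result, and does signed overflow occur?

402 → 0110010010
245 → 0011110101
Subtract via negate-and-add: invert 0011110101 + 1 = 1100001011 (i.e. -245).
  0110010010
+ 1100001011
= 0010011101  (discard carry-out 1)
Result 0010011101: MSB = 0 → value 157.
Addends (after negating the subtrahend) have opposite signs, so signed overflow cannot occur.

157; no overflow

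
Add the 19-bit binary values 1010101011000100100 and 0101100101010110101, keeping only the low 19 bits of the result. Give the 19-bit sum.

  1010101011000100100
+ 0101100101010110101
= 0000010000011011001  (discard carry-out 1)

0000010000011011001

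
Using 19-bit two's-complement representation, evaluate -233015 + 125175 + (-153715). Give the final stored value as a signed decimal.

-261555

-233015 + 125175 = -107840 (1100101101011000000)
-107840 + (-153715) = -261555 (1000000001001001101)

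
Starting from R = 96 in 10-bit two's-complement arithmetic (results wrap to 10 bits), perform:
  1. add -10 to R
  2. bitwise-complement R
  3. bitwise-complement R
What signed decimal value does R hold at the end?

Start: R = 96 = 0001100000.
R = 96 + (-10) = 86 = 0001010110
R = NOT 0001010110 = 1110101001 = -87
R = NOT 1110101001 = 0001010110 = 86

86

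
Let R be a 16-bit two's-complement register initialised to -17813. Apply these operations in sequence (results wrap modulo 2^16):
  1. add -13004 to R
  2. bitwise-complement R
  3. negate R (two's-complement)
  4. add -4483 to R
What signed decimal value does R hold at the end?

30237

Start: R = -17813 = 1011101001101011.
R = -17813 + (-13004) = -30817 = 1000011110011111
R = NOT 1000011110011111 = 0111100001100000 = 30816
R = −(30816) = -30816 = 1000011110100000
R = -30816 + (-4483) = -35299; wraps to 30237 = 0111011000011101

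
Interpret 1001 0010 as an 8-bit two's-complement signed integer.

-110

MSB is 1, so the value is negative.
Unsigned reading: 146. Subtract 2^8 = 256: 146 − 256 = -110.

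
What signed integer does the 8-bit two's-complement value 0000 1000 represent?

MSB is 0, so the value is non-negative: 00001000 = 8.

8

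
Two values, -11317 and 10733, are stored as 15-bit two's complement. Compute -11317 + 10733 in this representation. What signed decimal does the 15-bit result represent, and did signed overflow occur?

-11317 → 101001111001011
10733 → 010100111101101
  101001111001011
+ 010100111101101
= 111110110111000
Result 111110110111000: MSB = 1 → 32184 − 32768 = -584.
Addends have opposite signs, so signed overflow cannot occur.

-584; no overflow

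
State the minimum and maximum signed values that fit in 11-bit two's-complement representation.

min = -1024, max = 1023

Minimum: −2^10 = -1024.
Maximum: 2^10 − 1 = 1023.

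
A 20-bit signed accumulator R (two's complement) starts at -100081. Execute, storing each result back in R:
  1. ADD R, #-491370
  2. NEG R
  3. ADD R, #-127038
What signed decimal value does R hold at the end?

464413

Start: R = -100081 = 11100111100100001111.
R = -100081 + (-491370) = -591451; wraps to 457125 = 01101111100110100101
R = −(457125) = -457125 = 10010000011001011011
R = -457125 + (-127038) = -584163; wraps to 464413 = 01110001011000011101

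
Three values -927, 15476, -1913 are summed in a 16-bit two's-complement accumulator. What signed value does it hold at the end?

12636

-927 + 15476 = 14549 (0011100011010101)
14549 + (-1913) = 12636 (0011000101011100)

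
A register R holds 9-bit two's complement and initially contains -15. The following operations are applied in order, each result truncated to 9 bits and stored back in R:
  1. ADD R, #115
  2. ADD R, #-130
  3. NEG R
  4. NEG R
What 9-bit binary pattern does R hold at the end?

Start: R = -15 = 111110001.
R = -15 + 115 = 100 = 001100100
R = 100 + (-130) = -30 = 111100010
R = −(-30) = 30 = 000011110
R = −(30) = -30 = 111100010

111100010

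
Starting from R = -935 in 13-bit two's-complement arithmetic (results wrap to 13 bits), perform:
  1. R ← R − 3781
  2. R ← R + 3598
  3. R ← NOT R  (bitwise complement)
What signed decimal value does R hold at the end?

1117

Start: R = -935 = 1110001011001.
R = -935 − 3781 = -4716; wraps to 3476 = 0110110010100
R = 3476 + 3598 = 7074; wraps to -1118 = 1101110100010
R = NOT 1101110100010 = 0010001011101 = 1117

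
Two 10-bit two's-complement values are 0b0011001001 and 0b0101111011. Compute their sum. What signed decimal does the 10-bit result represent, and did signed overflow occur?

0b0011001001 → 0011001001 = 201 (signed)
0b0101111011 → 0101111011 = 379 (signed)
  0011001001
+ 0101111011
= 1001000100
Result 1001000100: MSB = 1 → 580 − 1024 = -444.
Both addends are non-negative but the stored result is negative: signed overflow. The true value 201 + 379 = 580 lies outside [-512, 511].

-444; overflow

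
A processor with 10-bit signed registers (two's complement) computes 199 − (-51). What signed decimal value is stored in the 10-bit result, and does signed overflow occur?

199 → 0011000111
-51 → 1111001101
Subtract via negate-and-add: invert 1111001101 + 1 = 0000110011 (i.e. 51).
  0011000111
+ 0000110011
= 0011111010
Result 0011111010: MSB = 0 → value 250.
Both addends (after negating the subtrahend) are non-negative and so is the stored result: no signed overflow.

250; no overflow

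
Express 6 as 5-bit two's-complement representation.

00110

6 is non-negative, so write it directly in 5 bits: 00110.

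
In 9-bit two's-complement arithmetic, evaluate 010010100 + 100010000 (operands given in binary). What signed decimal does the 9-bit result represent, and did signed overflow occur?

010010100 = 148 (signed)
100010000 = -240 (signed)
  010010100
+ 100010000
= 110100100
Result 110100100: MSB = 1 → 420 − 512 = -92.
Addends have opposite signs, so signed overflow cannot occur.

-92; no overflow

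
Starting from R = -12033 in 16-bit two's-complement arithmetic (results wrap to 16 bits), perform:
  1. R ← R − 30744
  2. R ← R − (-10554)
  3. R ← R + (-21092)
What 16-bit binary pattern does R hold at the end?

0010111110111101

Start: R = -12033 = 1101000011111111.
R = -12033 − 30744 = -42777; wraps to 22759 = 0101100011100111
R = 22759 − (-10554) = 33313; wraps to -32223 = 1000001000100001
R = -32223 + (-21092) = -53315; wraps to 12221 = 0010111110111101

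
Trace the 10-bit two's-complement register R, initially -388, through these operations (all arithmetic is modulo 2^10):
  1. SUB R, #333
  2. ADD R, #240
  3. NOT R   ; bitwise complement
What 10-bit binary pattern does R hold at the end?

Start: R = -388 = 1001111100.
R = -388 − 333 = -721; wraps to 303 = 0100101111
R = 303 + 240 = 543; wraps to -481 = 1000011111
R = NOT 1000011111 = 0111100000 = 480

0111100000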